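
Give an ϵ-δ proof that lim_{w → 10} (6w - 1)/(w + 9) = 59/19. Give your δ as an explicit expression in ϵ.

δ = min(19/2, (361/110)ϵ)

Let ϵ > 0. We want δ > 0 with 0 < |w − 10| < δ ⇒ |(6w - 1)/(w + 9) − (59/19)| < ϵ.
Combining over a common denominator, (6w - 1)/(w + 9) − (59/19) = [(6w - 1)·19 − 59·(w + 9)] / [19·(w + 9)] = 55(w − 10) / (19(w + 9)).
So |(6w - 1)/(w + 9) − (59/19)| = 55|w − 10| / (19·|w + 9|).
Restrict δ ≤ 19/2. Then |w − 10| < 19/2 gives |w + 9| = |(w − 10) + 19| ≥ 19 − 19/2 = 19/2.
Hence |(6w - 1)/(w + 9) − (59/19)| < 55|w − 10|/(19·(19/2)) = (110/361)|w − 10|, which is < ϵ once |w − 10| < (361/110)ϵ.
Take δ = min(19/2, (361/110)ϵ). Then 0 < |w − 10| < δ forces both bounds, so |(6w - 1)/(w + 9) − (59/19)| < ϵ.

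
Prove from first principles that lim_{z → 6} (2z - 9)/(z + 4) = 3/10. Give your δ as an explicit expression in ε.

δ = min(5, (50/17)ε)

Let ε > 0. We want δ > 0 with 0 < |z − 6| < δ ⇒ |(2z - 9)/(z + 4) − (3/10)| < ε.
Combining over a common denominator, (2z - 9)/(z + 4) − (3/10) = [(2z - 9)·10 − 3·(z + 4)] / [10·(z + 4)] = 17(z − 6) / (10(z + 4)).
So |(2z - 9)/(z + 4) − (3/10)| = 17|z − 6| / (10·|z + 4|).
Restrict δ ≤ 5. Then |z − 6| < 5 gives |z + 4| = |(z − 6) + 10| ≥ 10 − 5 = 5.
Hence |(2z - 9)/(z + 4) − (3/10)| < 17|z − 6|/(10·5) = (17/50)|z − 6|, which is < ε once |z − 6| < (50/17)ε.
Take δ = min(5, (50/17)ε). Then 0 < |z − 6| < δ forces both bounds, so |(2z - 9)/(z + 4) − (3/10)| < ε.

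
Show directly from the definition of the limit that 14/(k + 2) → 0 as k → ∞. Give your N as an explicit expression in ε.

Suppose ε > 0. For k ≥ 1, |14/(k + 2) − 0| = 14/(k + 2) ≤ 14/k.
We need 14/k < ε, i.e. k > 14/ε.
Take N = 14/ε. If k > N then |14/(k + 2)| ≤ 14/k < ε.

N = 14/ε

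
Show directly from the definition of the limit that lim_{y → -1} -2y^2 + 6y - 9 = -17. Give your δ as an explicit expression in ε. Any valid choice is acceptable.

δ = min(1, ε/12)

Suppose ε > 0. We want δ > 0 such that 0 < |y + 1| < δ implies |(-2y^2 + 6y - 9) + 17| < ε.
(-2y^2 + 6y - 9) + 17 = -2y^2 + 6y + 8 = (y + 1)(-2y + 8).
So |(-2y^2 + 6y - 9) + 17| = |y + 1|·|-2y + 8|.
Assume first that |y + 1| < 1, so |y| < 2. Then |-2y + 8| ≤ 2·2 + 8 = 12.
Hence |(-2y^2 + 6y - 9) + 17| ≤ 12|y + 1| < ε provided |y + 1| < ε/12.
Take δ = min(1, ε/12). Then 0 < |y + 1| < δ gives both |y + 1| < 1 and |y + 1| < ε/12, so |(-2y^2 + 6y - 9) + 17| < ε.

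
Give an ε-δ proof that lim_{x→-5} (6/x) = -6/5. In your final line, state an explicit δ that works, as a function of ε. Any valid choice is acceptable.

Let ε > 0 be given. We seek δ > 0 such that 0 < |x + 5| < δ implies |6/x + 6/5| < ε.
|6/x + 6/5| = 6·|-5 − x|/(5·|x|) = 6|x + 5|/(5|x|).
Restrict δ ≤ 5/2. Then |x + 5| < 5/2 gives |x| > 5/2, so 5|x| > 25/2.
Then |6/x + 6/5| < 6|x + 5|/(25/2), which is < ε when |x + 5| < (25/12)ε.
Take δ = min(5/2, (25/12)ε). Then 0 < |x + 5| < δ gives both |x + 5| < 5/2 and |x + 5| < (25/12)ε, so |6/x + 6/5| < ε.

δ = min(5/2, (25/12)ε)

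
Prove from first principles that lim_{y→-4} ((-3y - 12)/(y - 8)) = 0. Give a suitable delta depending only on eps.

delta = min(6, 2eps)

Suppose eps > 0. We want delta > 0 with 0 < |y + 4| < delta ⇒ |(-3y - 12)/(y - 8) − 0| < eps.
Combining over a common denominator, (-3y - 12)/(y - 8) − 0 = [(-3y - 12)·(-12) − 0·(y - 8)] / [(-12)·(y - 8)] = 36(y + 4) / ((-12)(y - 8)).
So |(-3y - 12)/(y - 8) − 0| = 36|y + 4| / (12·|y − 8|).
Require delta ≤ 6, so |y − 8| ≥ |-12| − |y + 4| > 12 − 6 = 6.
Hence |(-3y - 12)/(y - 8) − 0| < 36|y + 4|/(12·6) = (1/2)|y + 4|, which is < eps once |y + 4| < 2eps.
Take delta = min(6, 2eps). Then 0 < |y + 4| < delta forces both bounds, so |(-3y - 12)/(y - 8) − 0| < eps.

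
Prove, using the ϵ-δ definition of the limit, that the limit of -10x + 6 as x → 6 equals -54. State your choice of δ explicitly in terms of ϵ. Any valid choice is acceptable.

δ = ϵ/10

Let ϵ > 0. We need δ > 0 so that 0 < |x − 6| < δ implies |(-10x + 6) + 54| < ϵ.
Since (-10x + 6) + 54 = -10(x − 6), we have |(-10x + 6) + 54| = 10|x − 6|.
Thus it suffices that |x − 6| < ϵ/10.
Choosing δ = ϵ/10 gives |(-10x + 6) + 54| = 10|x − 6| < ϵ whenever |x − 6| < δ.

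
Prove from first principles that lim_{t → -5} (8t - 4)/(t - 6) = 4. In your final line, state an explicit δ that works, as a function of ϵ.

δ = min(11/2, (11/8)ϵ)

Suppose ϵ > 0. We want δ > 0 with 0 < |t + 5| < δ ⇒ |(8t - 4)/(t - 6) − 4| < ϵ.
Combining over a common denominator, (8t - 4)/(t - 6) − 4 = [(8t - 4)·(-11) − (-44)·(t - 6)] / [(-11)·(t - 6)] = -44(t + 5) / ((-11)(t - 6)).
So |(8t - 4)/(t - 6) − 4| = 44|t + 5| / (11·|t − 6|).
Require δ ≤ 11/2, so |t − 6| ≥ |-11| − |t + 5| > 11 − 11/2 = 11/2.
Hence |(8t - 4)/(t - 6) − 4| < 44|t + 5|/(11·(11/2)) = (8/11)|t + 5|, which is < ϵ once |t + 5| < (11/8)ϵ.
Take δ = min(11/2, (11/8)ϵ). Then 0 < |t + 5| < δ forces both bounds, so |(8t - 4)/(t - 6) − 4| < ϵ.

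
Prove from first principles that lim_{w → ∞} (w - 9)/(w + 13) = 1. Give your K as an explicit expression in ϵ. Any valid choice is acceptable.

Let ϵ > 0 be given. We seek K > 0 such that w > K implies |(w - 9)/(w + 13) − 1| < ϵ.
(w - 9)/(w + 13) − 1 = ((w - 9) − (w + 13)) / ((w + 13)) = -22/((w + 13)).
For w > 0 we have w + 13 > w, so |(w - 9)/(w + 13) − 1| = 22/((w + 13)) < 22/(w) = 22/w.
Thus |(w - 9)/(w + 13) − 1| < ϵ whenever w > 22/ϵ.
Take K = 22/ϵ. If w > K then |(w - 9)/(w + 13) − 1| < 22/w < ϵ.

K = 22/ϵ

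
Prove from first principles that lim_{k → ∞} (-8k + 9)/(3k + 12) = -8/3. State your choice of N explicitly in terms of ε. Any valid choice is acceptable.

Let ε > 0 be given. For k ≥ 1, |(-8k + 9)/(3k + 12) + 8/3| = |123|/(3(3k + 12)) = 123/(3(3k + 12)).
Since 3k + 12 ≥ 3k for k ≥ 1, this is ≤ 123/(3·3k) = (41/3)/k.
So |(-8k + 9)/(3k + 12) + 8/3| < ε whenever k > (41/3)/ε.
Take N = (41/3)/ε. If k > N then |(-8k + 9)/(3k + 12) + 8/3| ≤ (41/3)/k < ε.

N = (41/3)/ε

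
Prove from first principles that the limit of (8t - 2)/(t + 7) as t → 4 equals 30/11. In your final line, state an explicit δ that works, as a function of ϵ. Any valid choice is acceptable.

δ = min(11/2, (121/116)ϵ)

Fix ϵ > 0. We want δ > 0 with 0 < |t − 4| < δ ⇒ |(8t - 2)/(t + 7) − (30/11)| < ϵ.
Combining over a common denominator, (8t - 2)/(t + 7) − (30/11) = [(8t - 2)·11 − 30·(t + 7)] / [11·(t + 7)] = 58(t − 4) / (11(t + 7)).
So |(8t - 2)/(t + 7) − (30/11)| = 58|t − 4| / (11·|t + 7|).
Restrict δ ≤ 11/2. Then |t − 4| < 11/2 gives |t + 7| = |(t − 4) + 11| ≥ 11 − 11/2 = 11/2.
Hence |(8t - 2)/(t + 7) − (30/11)| < 58|t − 4|/(11·(11/2)) = (116/121)|t − 4|, which is < ϵ once |t − 4| < (121/116)ϵ.
Take δ = min(11/2, (121/116)ϵ). Then 0 < |t − 4| < δ forces both bounds, so |(8t - 2)/(t + 7) − (30/11)| < ϵ.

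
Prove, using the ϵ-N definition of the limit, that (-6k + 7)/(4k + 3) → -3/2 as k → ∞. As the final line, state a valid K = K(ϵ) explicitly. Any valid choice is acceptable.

K = (23/8)/ϵ

Suppose ϵ > 0. For k ≥ 1, |(-6k + 7)/(4k + 3) + 3/2| = |46|/(4(4k + 3)) = 46/(4(4k + 3)).
Since 4k + 3 ≥ 4k for k ≥ 1, this is ≤ 46/(4·4k) = (23/8)/k.
So |(-6k + 7)/(4k + 3) + 3/2| < ϵ whenever k > (23/8)/ϵ.
Take K = (23/8)/ϵ. If k > K then |(-6k + 7)/(4k + 3) + 3/2| ≤ (23/8)/k < ϵ.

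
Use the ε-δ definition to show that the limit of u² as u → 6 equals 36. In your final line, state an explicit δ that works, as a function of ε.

Suppose ε > 0. We seek δ > 0 with 0 < |u − 6| < δ ⇒ |u² − 36| < ε.
Factor: u² − 36 = (u − 6)(u + 6), so |u² − 36| = |u − 6|·|u + 6|.
Restrict δ ≤ 1. Then |u − 6| < 1 gives |u| < 7, so by the triangle inequality |u + 6| ≤ 7 + 6 = 13.
Hence |u² − 36| ≤ 13|u − 6|, which is < ε once |u − 6| < ε/13.
Take δ = min(1, ε/13). If 0 < |u − 6| < δ then both bounds hold and |u² − 36| ≤ 13|u − 6| < 13·(ε/13) = ε.

δ = min(1, ε/13)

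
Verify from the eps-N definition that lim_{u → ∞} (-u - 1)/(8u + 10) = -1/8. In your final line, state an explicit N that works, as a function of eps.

N = (1/32)/eps

Let eps > 0 be given. We seek N > 0 such that u > N implies |(-u - 1)/(8u + 10) + 1/8| < eps.
(-u - 1)/(8u + 10) + 1/8 = (8(-u - 1) − (-1)(8u + 10)) / (8(8u + 10)) = 2/(8(8u + 10)).
For u > 0 we have 8u + 10 > 8u, so |(-u - 1)/(8u + 10) + 1/8| = 2/(8(8u + 10)) < 2/(8·8u) = (1/32)/u.
Thus |(-u - 1)/(8u + 10) + 1/8| < eps whenever u > (1/32)/eps.
Take N = (1/32)/eps. If u > N then |(-u - 1)/(8u + 10) + 1/8| < (1/32)/u < eps.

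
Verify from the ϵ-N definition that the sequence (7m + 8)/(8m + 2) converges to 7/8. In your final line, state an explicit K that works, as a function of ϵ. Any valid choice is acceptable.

Fix ϵ > 0. For m ≥ 1, |(7m + 8)/(8m + 2) − (7/8)| = |50|/(8(8m + 2)) = 50/(8(8m + 2)).
Since 8m + 2 ≥ 8m for m ≥ 1, this is ≤ 50/(8·8m) = (25/32)/m.
So |(7m + 8)/(8m + 2) − (7/8)| < ϵ whenever m > (25/32)/ϵ.
Take K = (25/32)/ϵ. If m > K then |(7m + 8)/(8m + 2) − (7/8)| ≤ (25/32)/m < ϵ.

K = (25/32)/ϵ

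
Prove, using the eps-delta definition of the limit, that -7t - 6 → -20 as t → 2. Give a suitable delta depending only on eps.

Let eps > 0. We need delta > 0 so that 0 < |t − 2| < delta implies |(-7t - 6) + 20| < eps.
|(-7t - 6) + 20| = |-7t + 14| = 7|t − 2|.
So 7|t − 2| < eps exactly when |t − 2| < eps/7.
Choosing delta = eps/7 gives |(-7t - 6) + 20| = 7|t − 2| < eps whenever |t − 2| < delta.

delta = eps/7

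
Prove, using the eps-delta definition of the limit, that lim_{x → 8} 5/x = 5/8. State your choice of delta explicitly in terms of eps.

Fix eps > 0. We seek delta > 0 such that 0 < |x − 8| < delta implies |5/x − (5/8)| < eps.
|5/x − (5/8)| = 5·|8 − x|/(8·|x|) = 5|x − 8|/(8|x|).
Require delta ≤ 4 so that |x| > 8 − 4 = 4, hence 8|x| > 32.
Then |5/x − (5/8)| < 5|x − 8|/32, which is < eps when |x − 8| < (32/5)eps.
Take delta = min(4, (32/5)eps). Then 0 < |x − 8| < delta gives both |x − 8| < 4 and |x − 8| < (32/5)eps, so |5/x − (5/8)| < eps.

delta = min(4, (32/5)eps)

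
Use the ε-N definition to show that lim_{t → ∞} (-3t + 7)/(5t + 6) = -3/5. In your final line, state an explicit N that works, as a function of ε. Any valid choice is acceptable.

Fix ε > 0. We seek N > 0 such that t > N implies |(-3t + 7)/(5t + 6) + 3/5| < ε.
(-3t + 7)/(5t + 6) + 3/5 = (5(-3t + 7) − (-3)(5t + 6)) / (5(5t + 6)) = 53/(5(5t + 6)).
For t > 0 we have 5t + 6 > 5t, so |(-3t + 7)/(5t + 6) + 3/5| = 53/(5(5t + 6)) < 53/(5·5t) = (53/25)/t.
Thus |(-3t + 7)/(5t + 6) + 3/5| < ε whenever t > (53/25)/ε.
Take N = (53/25)/ε. If t > N then |(-3t + 7)/(5t + 6) + 3/5| < (53/25)/t < ε.

N = (53/25)/ε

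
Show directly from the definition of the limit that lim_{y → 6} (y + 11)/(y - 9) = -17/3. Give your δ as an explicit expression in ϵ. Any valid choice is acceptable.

δ = min(3/2, (9/40)ϵ)

Let ϵ > 0 be given. We want δ > 0 with 0 < |y − 6| < δ ⇒ |(y + 11)/(y - 9) + 17/3| < ϵ.
Combining over a common denominator, (y + 11)/(y - 9) + 17/3 = [(y + 11)·(-3) − 17·(y - 9)] / [(-3)·(y - 9)] = -20(y − 6) / ((-3)(y - 9)).
So |(y + 11)/(y - 9) + 17/3| = 20|y − 6| / (3·|y − 9|).
Restrict δ ≤ 3/2. Then |y − 6| < 3/2 gives |y − 9| = |(y − 6) + (-3)| ≥ 3 − 3/2 = 3/2.
Hence |(y + 11)/(y - 9) + 17/3| < 20|y − 6|/(3·(3/2)) = (40/9)|y − 6|, which is < ϵ once |y − 6| < (9/40)ϵ.
Take δ = min(3/2, (9/40)ϵ). Then 0 < |y − 6| < δ forces both bounds, so |(y + 11)/(y - 9) + 17/3| < ϵ.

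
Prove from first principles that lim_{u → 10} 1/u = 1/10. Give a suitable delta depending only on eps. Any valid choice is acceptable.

Let eps > 0. We seek delta > 0 such that 0 < |u − 10| < delta implies |1/u − (1/10)| < eps.
|1/u − (1/10)| = |10 − u|/(10·|u|) = |u − 10|/(10|u|).
Require delta ≤ 5 so that |u| > 10 − 5 = 5, hence 10|u| > 50.
Then |1/u − (1/10)| < |u − 10|/50, which is < eps when |u − 10| < 50eps.
Take delta = min(5, 50eps). Then 0 < |u − 10| < delta gives both |u − 10| < 5 and |u − 10| < 50eps, so |1/u − (1/10)| < eps.

delta = min(5, 50eps)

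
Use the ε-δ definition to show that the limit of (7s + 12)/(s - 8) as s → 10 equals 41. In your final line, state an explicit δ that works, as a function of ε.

δ = min(1, (1/34)ε)

Let ε > 0 be given. We want δ > 0 with 0 < |s − 10| < δ ⇒ |(7s + 12)/(s - 8) − 41| < ε.
Combining over a common denominator, (7s + 12)/(s - 8) − 41 = [(7s + 12)·2 − 82·(s - 8)] / [2·(s - 8)] = -68(s − 10) / (2(s - 8)).
So |(7s + 12)/(s - 8) − 41| = 68|s − 10| / (2·|s − 8|).
Restrict δ ≤ 1. Then |s − 10| < 1 gives |s − 8| = |(s − 10) + 2| ≥ 2 − 1 = 1.
Hence |(7s + 12)/(s - 8) − 41| < 68|s − 10|/(2·1) = 34|s − 10|, which is < ε once |s − 10| < (1/34)ε.
Take δ = min(1, (1/34)ε). Then 0 < |s − 10| < δ forces both bounds, so |(7s + 12)/(s - 8) − 41| < ε.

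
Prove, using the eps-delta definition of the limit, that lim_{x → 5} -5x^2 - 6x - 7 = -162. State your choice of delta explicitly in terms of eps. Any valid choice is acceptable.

Fix eps > 0. We want delta > 0 such that 0 < |x − 5| < delta implies |(-5x^2 - 6x - 7) + 162| < eps.
(-5x^2 - 6x - 7) + 162 = -5x^2 - 6x + 155 = (x − 5)(-5x - 31).
So |(-5x^2 - 6x - 7) + 162| = |x − 5|·|-5x - 31|.
Assume first that |x − 5| < 1, so |x| < 6. Then |-5x - 31| ≤ 5·6 + 31 = 61.
Hence |(-5x^2 - 6x - 7) + 162| ≤ 61|x − 5| < eps provided |x − 5| < eps/61.
Choosing delta = min(1, eps/61) ensures both conditions, hence |(-5x^2 - 6x - 7) + 162| < eps.

delta = min(1, eps/61)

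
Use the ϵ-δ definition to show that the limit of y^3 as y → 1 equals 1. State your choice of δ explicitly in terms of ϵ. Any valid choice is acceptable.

Let ϵ > 0 be given. We seek δ > 0 with 0 < |y − 1| < δ ⇒ |y^3 − 1| < ϵ.
Factor: y^3 − 1 = (y − 1)(y^2 + y + 1), so |y^3 − 1| = |y − 1|·|y^2 + y + 1|.
Restrict δ ≤ 2. Then |y − 1| < 2 gives |y| < 3, so by the triangle inequality |y^2 + y + 1| ≤ 3^2 + 3 + 1 = 13.
Hence |y^3 − 1| ≤ 13|y − 1|, which is < ϵ once |y − 1| < ϵ/13.
Take δ = min(2, ϵ/13). If 0 < |y − 1| < δ then both bounds hold and |y^3 − 1| ≤ 13|y − 1| < 13·(ϵ/13) = ϵ.

δ = min(2, ϵ/13)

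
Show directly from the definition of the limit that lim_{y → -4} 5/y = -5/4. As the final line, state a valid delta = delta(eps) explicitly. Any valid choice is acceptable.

Let eps > 0. We seek delta > 0 such that 0 < |y + 4| < delta implies |5/y + 5/4| < eps.
|5/y + 5/4| = 5·|-4 − y|/(4·|y|) = 5|y + 4|/(4|y|).
Restrict delta ≤ 2. Then |y + 4| < 2 gives |y| > 2, so 4|y| > 8.
Then |5/y + 5/4| < 5|y + 4|/8, which is < eps when |y + 4| < (8/5)eps.
Take delta = min(2, (8/5)eps). Then 0 < |y + 4| < delta gives both |y + 4| < 2 and |y + 4| < (8/5)eps, so |5/y + 5/4| < eps.

delta = min(2, (8/5)eps)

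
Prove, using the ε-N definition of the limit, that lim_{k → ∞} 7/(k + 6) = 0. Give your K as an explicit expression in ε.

K = 7/ε

Let ε > 0. For k ≥ 1, |7/(k + 6) − 0| = 7/(k + 6) ≤ 7/k.
We need 7/k < ε, i.e. k > 7/ε.
Take K = 7/ε. If k > K then |7/(k + 6)| ≤ 7/k < ε.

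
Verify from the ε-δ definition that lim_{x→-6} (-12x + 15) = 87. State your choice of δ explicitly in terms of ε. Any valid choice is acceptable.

δ = ε/12

Let ε > 0. We need δ > 0 so that 0 < |x + 6| < δ implies |(-12x + 15) − 87| < ε.
|(-12x + 15) − 87| = |-12x - 72| = 12|x + 6|.
So 12|x + 6| < ε exactly when |x + 6| < ε/12.
Take δ = ε/12. If 0 < |x + 6| < δ then |(-12x + 15) − 87| = 12|x + 6| < 12·(ε/12) = ε.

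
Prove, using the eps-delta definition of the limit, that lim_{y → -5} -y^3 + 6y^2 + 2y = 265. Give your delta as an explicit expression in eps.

delta = min(1, eps/155)

Let eps > 0. We want delta > 0 such that 0 < |y + 5| < delta implies |(-y^3 + 6y^2 + 2y) − 265| < eps.
(-y^3 + 6y^2 + 2y) − 265 = -y^3 + 6y^2 + 2y - 265 = (y + 5)(-y^2 + 11y - 53).
So |(-y^3 + 6y^2 + 2y) − 265| = |y + 5|·|-y^2 + 11y - 53|.
Require delta ≤ 1. Then |y + 5| < 1 gives |y| < 6, and by the triangle inequality |-y^2 + 11y - 53| ≤ 6^2 + 11·6 + 53 = 155.
Hence |(-y^3 + 6y^2 + 2y) − 265| ≤ 155|y + 5| < eps provided |y + 5| < eps/155.
Take delta = min(1, eps/155). Then 0 < |y + 5| < delta gives both |y + 5| < 1 and |y + 5| < eps/155, so |(-y^3 + 6y^2 + 2y) − 265| < eps.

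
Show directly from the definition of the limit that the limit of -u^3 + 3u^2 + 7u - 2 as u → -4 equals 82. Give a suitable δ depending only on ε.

Let ε > 0 be given. We want δ > 0 such that 0 < |u + 4| < δ implies |(-u^3 + 3u^2 + 7u - 2) − 82| < ε.
(-u^3 + 3u^2 + 7u - 2) − 82 = -u^3 + 3u^2 + 7u - 84 = (u + 4)(-u^2 + 7u - 21).
So |(-u^3 + 3u^2 + 7u - 2) − 82| = |u + 4|·|-u^2 + 7u - 21|.
Require δ ≤ 1. Then |u + 4| < 1 gives |u| < 5, and by the triangle inequality |-u^2 + 7u - 21| ≤ 5^2 + 7·5 + 21 = 81.
Hence |(-u^3 + 3u^2 + 7u - 2) − 82| ≤ 81|u + 4| < ε provided |u + 4| < ε/81.
Choosing δ = min(1, ε/81) ensures both conditions, hence |(-u^3 + 3u^2 + 7u - 2) − 82| < ε.

δ = min(1, ε/81)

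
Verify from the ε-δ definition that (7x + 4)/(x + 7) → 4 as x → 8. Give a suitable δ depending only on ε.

Let ε > 0. We want δ > 0 with 0 < |x − 8| < δ ⇒ |(7x + 4)/(x + 7) − 4| < ε.
Combining over a common denominator, (7x + 4)/(x + 7) − 4 = [(7x + 4)·15 − 60·(x + 7)] / [15·(x + 7)] = 45(x − 8) / (15(x + 7)).
So |(7x + 4)/(x + 7) − 4| = 45|x − 8| / (15·|x + 7|).
Require δ ≤ 15/2, so |x + 7| ≥ |15| − |x − 8| > 15 − 15/2 = 15/2.
Hence |(7x + 4)/(x + 7) − 4| < 45|x − 8|/(15·(15/2)) = (2/5)|x − 8|, which is < ε once |x − 8| < (5/2)ε.
Take δ = min(15/2, (5/2)ε). Then 0 < |x − 8| < δ forces both bounds, so |(7x + 4)/(x + 7) − 4| < ε.

δ = min(15/2, (5/2)ε)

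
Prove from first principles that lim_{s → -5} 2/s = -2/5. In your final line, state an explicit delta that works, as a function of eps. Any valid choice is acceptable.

delta = min(5/2, (25/4)eps)

Let eps > 0 be given. We seek delta > 0 such that 0 < |s + 5| < delta implies |2/s + 2/5| < eps.
|2/s + 2/5| = 2·|-5 − s|/(5·|s|) = 2|s + 5|/(5|s|).
Require delta ≤ 5/2 so that |s| > 5 − 5/2 = 5/2, hence 5|s| > 25/2.
Then |2/s + 2/5| < 2|s + 5|/(25/2), which is < eps when |s + 5| < (25/4)eps.
Take delta = min(5/2, (25/4)eps). Then 0 < |s + 5| < delta gives both |s + 5| < 5/2 and |s + 5| < (25/4)eps, so |2/s + 2/5| < eps.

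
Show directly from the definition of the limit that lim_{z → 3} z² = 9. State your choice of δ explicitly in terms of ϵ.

Let ϵ > 0 be given. We seek δ > 0 with 0 < |z − 3| < δ ⇒ |z² − 9| < ϵ.
Factor: z² − 9 = (z − 3)(z + 3), so |z² − 9| = |z − 3|·|z + 3|.
Impose δ ≤ 2 so that |z| < 5; then |z + 3| ≤ 8.
Hence |z² − 9| ≤ 8|z − 3|, which is < ϵ once |z − 3| < ϵ/8.
Take δ = min(2, ϵ/8). If 0 < |z − 3| < δ then both bounds hold and |z² − 9| ≤ 8|z − 3| < 8·(ϵ/8) = ϵ.

δ = min(2, ϵ/8)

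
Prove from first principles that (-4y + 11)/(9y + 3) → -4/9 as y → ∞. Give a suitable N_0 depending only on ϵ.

Fix ϵ > 0. We seek N_0 > 0 such that y > N_0 implies |(-4y + 11)/(9y + 3) + 4/9| < ϵ.
(-4y + 11)/(9y + 3) + 4/9 = (9(-4y + 11) − (-4)(9y + 3)) / (9(9y + 3)) = 111/(9(9y + 3)).
For y > 0 we have 9y + 3 > 9y, so |(-4y + 11)/(9y + 3) + 4/9| = 111/(9(9y + 3)) < 111/(9·9y) = (37/27)/y.
Thus |(-4y + 11)/(9y + 3) + 4/9| < ϵ whenever y > (37/27)/ϵ.
Take N_0 = (37/27)/ϵ. If y > N_0 then |(-4y + 11)/(9y + 3) + 4/9| < (37/27)/y < ϵ.

N_0 = (37/27)/ϵ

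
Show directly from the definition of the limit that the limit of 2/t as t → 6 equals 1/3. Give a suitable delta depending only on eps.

delta = min(3, 9eps)

Fix eps > 0. We seek delta > 0 such that 0 < |t − 6| < delta implies |2/t − (1/3)| < eps.
|2/t − (1/3)| = 2·|6 − t|/(6·|t|) = 2|t − 6|/(6|t|).
Require delta ≤ 3 so that |t| > 6 − 3 = 3, hence 6|t| > 18.
Then |2/t − (1/3)| < 2|t − 6|/18, which is < eps when |t − 6| < 9eps.
Take delta = min(3, 9eps). Then 0 < |t − 6| < delta gives both |t − 6| < 3 and |t − 6| < 9eps, so |2/t − (1/3)| < eps.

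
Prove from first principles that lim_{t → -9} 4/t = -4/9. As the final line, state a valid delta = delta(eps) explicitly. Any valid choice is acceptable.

delta = min(9/2, (81/8)eps)

Let eps > 0. We seek delta > 0 such that 0 < |t + 9| < delta implies |4/t + 4/9| < eps.
|4/t + 4/9| = 4·|-9 − t|/(9·|t|) = 4|t + 9|/(9|t|).
Restrict delta ≤ 9/2. Then |t + 9| < 9/2 gives |t| > 9/2, so 9|t| > 81/2.
Then |4/t + 4/9| < 4|t + 9|/(81/2), which is < eps when |t + 9| < (81/8)eps.
Take delta = min(9/2, (81/8)eps). Then 0 < |t + 9| < delta gives both |t + 9| < 9/2 and |t + 9| < (81/8)eps, so |4/t + 4/9| < eps.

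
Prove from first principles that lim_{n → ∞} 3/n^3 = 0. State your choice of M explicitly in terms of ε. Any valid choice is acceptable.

Suppose ε > 0. For n ≥ 1, |3/n^3 − 0| = 3/n^3.
3/n^3 < ε ⇔ n^3 > 3/ε ⇔ n > (3/ε)^{1/3}.
Take M = (3/ε)^{1/3}. Then n > M implies 3/n^3 < ε.

M = (3/ε)^{1/3}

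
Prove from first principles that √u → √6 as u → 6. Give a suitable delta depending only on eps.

delta = min(6, √6·eps)

Suppose eps > 0. We want delta > 0 such that 0 < |u − 6| < delta implies |√u − √6| < eps.
Multiplying by the conjugate, |√u − √6| = |u − 6|/(√u + √6).
Restrict delta ≤ 6 so that |u − 6| < 6 forces u > 0, and then √u + √6 > √6.
Hence |√u − √6| < |u − 6|/√6, which is < eps once |u − 6| < √6·eps.
Take delta = min(6, √6·eps). If 0 < |u − 6| < delta then u > 0 and |√u − √6| < |u − 6|/√6 < eps.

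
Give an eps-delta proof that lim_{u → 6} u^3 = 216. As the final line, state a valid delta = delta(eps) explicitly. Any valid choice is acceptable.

Fix eps > 0. We seek delta > 0 with 0 < |u − 6| < delta ⇒ |u^3 − 216| < eps.
Factor: u^3 − 216 = (u − 6)(u^2 + 6u + 36), so |u^3 − 216| = |u − 6|·|u^2 + 6u + 36|.
Impose delta ≤ 1 so that |u| < 7; then |u^2 + 6u + 36| ≤ 127.
Hence |u^3 − 216| ≤ 127|u − 6|, which is < eps once |u − 6| < eps/127.
Take delta = min(1, eps/127). If 0 < |u − 6| < delta then both bounds hold and |u^3 − 216| ≤ 127|u − 6| < 127·(eps/127) = eps.

delta = min(1, eps/127)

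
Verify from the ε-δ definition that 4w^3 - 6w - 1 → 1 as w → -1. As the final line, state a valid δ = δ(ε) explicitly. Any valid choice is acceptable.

δ = min(1, ε/26)

Let ε > 0. We want δ > 0 such that 0 < |w + 1| < δ implies |(4w^3 - 6w - 1) − 1| < ε.
(4w^3 - 6w - 1) − 1 = 4w^3 - 6w - 2 = (w + 1)(4w^2 - 4w - 2).
So |(4w^3 - 6w - 1) − 1| = |w + 1|·|4w^2 - 4w - 2|.
Assume first that |w + 1| < 1, so |w| < 2. Then |4w^2 - 4w - 2| ≤ 4·2^2 + 4·2 + 2 = 26.
Hence |(4w^3 - 6w - 1) − 1| ≤ 26|w + 1| < ε provided |w + 1| < ε/26.
Take δ = min(1, ε/26). Then 0 < |w + 1| < δ gives both |w + 1| < 1 and |w + 1| < ε/26, so |(4w^3 - 6w - 1) − 1| < ε.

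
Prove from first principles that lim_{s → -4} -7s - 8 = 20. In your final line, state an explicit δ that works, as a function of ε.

δ = ε/7

Let ε > 0 be given. We need δ > 0 so that 0 < |s + 4| < δ implies |(-7s - 8) − 20| < ε.
Since (-7s - 8) − 20 = -7(s + 4), we have |(-7s - 8) − 20| = 7|s + 4|.
Thus it suffices that |s + 4| < ε/7.
Choosing δ = ε/7 gives |(-7s - 8) − 20| = 7|s + 4| < ε whenever |s + 4| < δ.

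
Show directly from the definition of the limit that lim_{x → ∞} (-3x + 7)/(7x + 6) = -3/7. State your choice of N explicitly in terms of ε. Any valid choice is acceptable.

Let ε > 0 be given. We seek N > 0 such that x > N implies |(-3x + 7)/(7x + 6) + 3/7| < ε.
(-3x + 7)/(7x + 6) + 3/7 = (7(-3x + 7) − (-3)(7x + 6)) / (7(7x + 6)) = 67/(7(7x + 6)).
For x > 0 we have 7x + 6 > 7x, so |(-3x + 7)/(7x + 6) + 3/7| = 67/(7(7x + 6)) < 67/(7·7x) = (67/49)/x.
Thus |(-3x + 7)/(7x + 6) + 3/7| < ε whenever x > (67/49)/ε.
Take N = (67/49)/ε. If x > N then |(-3x + 7)/(7x + 6) + 3/7| < (67/49)/x < ε.

N = (67/49)/ε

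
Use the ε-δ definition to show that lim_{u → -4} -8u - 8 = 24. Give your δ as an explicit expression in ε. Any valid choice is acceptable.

δ = ε/8

Suppose ε > 0. We need δ > 0 so that 0 < |u + 4| < δ implies |(-8u - 8) − 24| < ε.
|(-8u - 8) − 24| = |-8u - 32| = 8|u + 4|.
Thus it suffices that |u + 4| < ε/8.
Choosing δ = ε/8 gives |(-8u - 8) − 24| = 8|u + 4| < ε whenever |u + 4| < δ.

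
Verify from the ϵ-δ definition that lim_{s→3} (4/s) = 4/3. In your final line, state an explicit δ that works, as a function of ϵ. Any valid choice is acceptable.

Suppose ϵ > 0. We seek δ > 0 such that 0 < |s − 3| < δ implies |4/s − (4/3)| < ϵ.
|4/s − (4/3)| = 4·|3 − s|/(3·|s|) = 4|s − 3|/(3|s|).
Restrict δ ≤ 3/2. Then |s − 3| < 3/2 gives |s| > 3/2, so 3|s| > 9/2.
Then |4/s − (4/3)| < 4|s − 3|/(9/2), which is < ϵ when |s − 3| < (9/8)ϵ.
Take δ = min(3/2, (9/8)ϵ). Then 0 < |s − 3| < δ gives both |s − 3| < 3/2 and |s − 3| < (9/8)ϵ, so |4/s − (4/3)| < ϵ.

δ = min(3/2, (9/8)ϵ)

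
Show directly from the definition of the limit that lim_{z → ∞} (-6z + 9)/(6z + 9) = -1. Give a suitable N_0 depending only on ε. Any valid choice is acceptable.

N_0 = 3/ε

Let ε > 0. We seek N_0 > 0 such that z > N_0 implies |(-6z + 9)/(6z + 9) + 1| < ε.
(-6z + 9)/(6z + 9) + 1 = (6(-6z + 9) − (-6)(6z + 9)) / (6(6z + 9)) = 108/(6(6z + 9)).
For z > 0 we have 6z + 9 > 6z, so |(-6z + 9)/(6z + 9) + 1| = 108/(6(6z + 9)) < 108/(6·6z) = 3/z.
Thus |(-6z + 9)/(6z + 9) + 1| < ε whenever z > 3/ε.
Take N_0 = 3/ε. If z > N_0 then |(-6z + 9)/(6z + 9) + 1| < 3/z < ε.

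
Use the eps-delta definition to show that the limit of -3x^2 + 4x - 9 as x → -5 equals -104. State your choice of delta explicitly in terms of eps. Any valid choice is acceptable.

delta = min(1, eps/37)

Let eps > 0. We want delta > 0 such that 0 < |x + 5| < delta implies |(-3x^2 + 4x - 9) + 104| < eps.
(-3x^2 + 4x - 9) + 104 = -3x^2 + 4x + 95 = (x + 5)(-3x + 19).
So |(-3x^2 + 4x - 9) + 104| = |x + 5|·|-3x + 19|.
Assume first that |x + 5| < 1, so |x| < 6. Then |-3x + 19| ≤ 3·6 + 19 = 37.
Hence |(-3x^2 + 4x - 9) + 104| ≤ 37|x + 5| < eps provided |x + 5| < eps/37.
Take delta = min(1, eps/37). Then 0 < |x + 5| < delta gives both |x + 5| < 1 and |x + 5| < eps/37, so |(-3x^2 + 4x - 9) + 104| < eps.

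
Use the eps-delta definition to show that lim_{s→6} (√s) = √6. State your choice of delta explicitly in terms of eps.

delta = min(6, √6·eps)

Suppose eps > 0. We want delta > 0 such that 0 < |s − 6| < delta implies |√s − √6| < eps.
Multiplying by the conjugate, |√s − √6| = |s − 6|/(√s + √6).
Restrict delta ≤ 6 so that |s − 6| < 6 forces s > 0, and then √s + √6 > √6.
Hence |√s − √6| < |s − 6|/√6, which is < eps once |s − 6| < √6·eps.
Take delta = min(6, √6·eps). If 0 < |s − 6| < delta then s > 0 and |√s − √6| < |s − 6|/√6 < eps.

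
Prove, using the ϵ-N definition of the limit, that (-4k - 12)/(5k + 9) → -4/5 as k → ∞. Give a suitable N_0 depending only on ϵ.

N_0 = (24/25)/ϵ

Let ϵ > 0. For k ≥ 1, |(-4k - 12)/(5k + 9) + 4/5| = |-24|/(5(5k + 9)) = 24/(5(5k + 9)).
Since 5k + 9 ≥ 5k for k ≥ 1, this is ≤ 24/(5·5k) = (24/25)/k.
So |(-4k - 12)/(5k + 9) + 4/5| < ϵ whenever k > (24/25)/ϵ.
Take N_0 = (24/25)/ϵ. If k > N_0 then |(-4k - 12)/(5k + 9) + 4/5| ≤ (24/25)/k < ϵ.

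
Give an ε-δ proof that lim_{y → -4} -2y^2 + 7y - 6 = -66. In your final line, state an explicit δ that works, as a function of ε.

δ = min(1, ε/25)

Let ε > 0. We want δ > 0 such that 0 < |y + 4| < δ implies |(-2y^2 + 7y - 6) + 66| < ε.
(-2y^2 + 7y - 6) + 66 = -2y^2 + 7y + 60 = (y + 4)(-2y + 15).
So |(-2y^2 + 7y - 6) + 66| = |y + 4|·|-2y + 15|.
Assume first that |y + 4| < 1, so |y| < 5. Then |-2y + 15| ≤ 2·5 + 15 = 25.
Hence |(-2y^2 + 7y - 6) + 66| ≤ 25|y + 4| < ε provided |y + 4| < ε/25.
Choosing δ = min(1, ε/25) ensures both conditions, hence |(-2y^2 + 7y - 6) + 66| < ε.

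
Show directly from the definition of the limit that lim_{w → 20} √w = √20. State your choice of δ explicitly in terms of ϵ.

δ = min(20, √20·ϵ)

Let ϵ > 0 be given. We want δ > 0 such that 0 < |w − 20| < δ implies |√w − √20| < ϵ.
Multiplying by the conjugate, |√w − √20| = |w − 20|/(√w + √20).
Restrict δ ≤ 20 so that |w − 20| < 20 forces w > 0, and then √w + √20 > √20.
Hence |√w − √20| < |w − 20|/√20, which is < ϵ once |w − 20| < √20·ϵ.
Take δ = min(20, √20·ϵ). If 0 < |w − 20| < δ then w > 0 and |√w − √20| < |w − 20|/√20 < ϵ.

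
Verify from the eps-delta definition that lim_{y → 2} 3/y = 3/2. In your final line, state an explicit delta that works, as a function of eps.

delta = min(1, (2/3)eps)

Fix eps > 0. We seek delta > 0 such that 0 < |y − 2| < delta implies |3/y − (3/2)| < eps.
|3/y − (3/2)| = 3·|2 − y|/(2·|y|) = 3|y − 2|/(2|y|).
Restrict delta ≤ 1. Then |y − 2| < 1 gives |y| > 1, so 2|y| > 2.
Then |3/y − (3/2)| < 3|y − 2|/2, which is < eps when |y − 2| < (2/3)eps.
Take delta = min(1, (2/3)eps). Then 0 < |y − 2| < delta gives both |y − 2| < 1 and |y − 2| < (2/3)eps, so |3/y − (3/2)| < eps.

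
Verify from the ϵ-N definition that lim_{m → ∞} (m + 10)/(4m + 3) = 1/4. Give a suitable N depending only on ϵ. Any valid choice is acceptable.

N = (37/16)/ϵ

Fix ϵ > 0. For m ≥ 1, |(m + 10)/(4m + 3) − (1/4)| = |37|/(4(4m + 3)) = 37/(4(4m + 3)).
Since 4m + 3 ≥ 4m for m ≥ 1, this is ≤ 37/(4·4m) = (37/16)/m.
So |(m + 10)/(4m + 3) − (1/4)| < ϵ whenever m > (37/16)/ϵ.
Take N = (37/16)/ϵ. If m > N then |(m + 10)/(4m + 3) − (1/4)| ≤ (37/16)/m < ϵ.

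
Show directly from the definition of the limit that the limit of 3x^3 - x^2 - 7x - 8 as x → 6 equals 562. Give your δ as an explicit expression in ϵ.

δ = min(2, ϵ/423)

Let ϵ > 0 be given. We want δ > 0 such that 0 < |x − 6| < δ implies |(3x^3 - x^2 - 7x - 8) − 562| < ϵ.
(3x^3 - x^2 - 7x - 8) − 562 = 3x^3 - x^2 - 7x - 570 = (x − 6)(3x^2 + 17x + 95).
So |(3x^3 - x^2 - 7x - 8) − 562| = |x − 6|·|3x^2 + 17x + 95|.
Assume first that |x − 6| < 2, so |x| < 8. Then |3x^2 + 17x + 95| ≤ 3·8^2 + 17·8 + 95 = 423.
Hence |(3x^3 - x^2 - 7x - 8) − 562| ≤ 423|x − 6| < ϵ provided |x − 6| < ϵ/423.
Choosing δ = min(2, ϵ/423) ensures both conditions, hence |(3x^3 - x^2 - 7x - 8) − 562| < ϵ.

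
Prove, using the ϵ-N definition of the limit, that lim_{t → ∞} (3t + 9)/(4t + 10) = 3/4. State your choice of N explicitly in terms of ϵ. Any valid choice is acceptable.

Suppose ϵ > 0. We seek N > 0 such that t > N implies |(3t + 9)/(4t + 10) − (3/4)| < ϵ.
(3t + 9)/(4t + 10) − (3/4) = (4(3t + 9) − 3(4t + 10)) / (4(4t + 10)) = 6/(4(4t + 10)).
For t > 0 we have 4t + 10 > 4t, so |(3t + 9)/(4t + 10) − (3/4)| = 6/(4(4t + 10)) < 6/(4·4t) = (3/8)/t.
Thus |(3t + 9)/(4t + 10) − (3/4)| < ϵ whenever t > (3/8)/ϵ.
Take N = (3/8)/ϵ. If t > N then |(3t + 9)/(4t + 10) − (3/4)| < (3/8)/t < ϵ.

N = (3/8)/ϵ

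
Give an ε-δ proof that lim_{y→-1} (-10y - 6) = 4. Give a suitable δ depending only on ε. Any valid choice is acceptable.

Let ε > 0. We need δ > 0 so that 0 < |y + 1| < δ implies |(-10y - 6) − 4| < ε.
|(-10y - 6) − 4| = |-10y - 10| = 10|y + 1|.
Thus it suffices that |y + 1| < ε/10.
Choosing δ = ε/10 gives |(-10y - 6) − 4| = 10|y + 1| < ε whenever |y + 1| < δ.

δ = ε/10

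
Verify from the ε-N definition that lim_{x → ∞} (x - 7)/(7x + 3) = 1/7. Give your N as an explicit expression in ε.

Let ε > 0. We seek N > 0 such that x > N implies |(x - 7)/(7x + 3) − (1/7)| < ε.
(x - 7)/(7x + 3) − (1/7) = (7(x - 7) − (7x + 3)) / (7(7x + 3)) = -52/(7(7x + 3)).
For x > 0 we have 7x + 3 > 7x, so |(x - 7)/(7x + 3) − (1/7)| = 52/(7(7x + 3)) < 52/(7·7x) = (52/49)/x.
Thus |(x - 7)/(7x + 3) − (1/7)| < ε whenever x > (52/49)/ε.
Take N = (52/49)/ε. If x > N then |(x - 7)/(7x + 3) − (1/7)| < (52/49)/x < ε.

N = (52/49)/ε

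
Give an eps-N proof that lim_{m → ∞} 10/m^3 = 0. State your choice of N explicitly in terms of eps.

Fix eps > 0. For m ≥ 1, |10/m^3 − 0| = 10/m^3.
10/m^3 < eps ⇔ m^3 > 10/eps ⇔ m > (10/eps)^{1/3}.
Take N = (10/eps)^{1/3}. Then m > N implies 10/m^3 < eps.

N = (10/eps)^{1/3}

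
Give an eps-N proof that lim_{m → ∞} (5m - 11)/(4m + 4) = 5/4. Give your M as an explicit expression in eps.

M = 4/eps

Let eps > 0 be given. For m ≥ 1, |(5m - 11)/(4m + 4) − (5/4)| = |-64|/(4(4m + 4)) = 64/(4(4m + 4)).
Since 4m + 4 ≥ 4m for m ≥ 1, this is ≤ 64/(4·4m) = 4/m.
So |(5m - 11)/(4m + 4) − (5/4)| < eps whenever m > 4/eps.
Take M = 4/eps. If m > M then |(5m - 11)/(4m + 4) − (5/4)| ≤ 4/m < eps.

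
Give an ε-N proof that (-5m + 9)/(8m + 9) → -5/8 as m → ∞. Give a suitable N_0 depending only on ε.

Suppose ε > 0. For m ≥ 1, |(-5m + 9)/(8m + 9) + 5/8| = |117|/(8(8m + 9)) = 117/(8(8m + 9)).
Since 8m + 9 ≥ 8m for m ≥ 1, this is ≤ 117/(8·8m) = (117/64)/m.
So |(-5m + 9)/(8m + 9) + 5/8| < ε whenever m > (117/64)/ε.
Take N_0 = (117/64)/ε. If m > N_0 then |(-5m + 9)/(8m + 9) + 5/8| ≤ (117/64)/m < ε.

N_0 = (117/64)/ε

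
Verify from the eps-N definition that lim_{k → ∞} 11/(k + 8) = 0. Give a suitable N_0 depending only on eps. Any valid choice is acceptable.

N_0 = 11/eps

Let eps > 0. For k ≥ 1, |11/(k + 8) − 0| = 11/(k + 8) ≤ 11/k.
We need 11/k < eps, i.e. k > 11/eps.
Take N_0 = 11/eps. If k > N_0 then |11/(k + 8)| ≤ 11/k < eps.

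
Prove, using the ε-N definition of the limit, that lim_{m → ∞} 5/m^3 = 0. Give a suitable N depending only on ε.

Let ε > 0. For m ≥ 1, |5/m^3 − 0| = 5/m^3.
5/m^3 < ε ⇔ m^3 > 5/ε ⇔ m > (5/ε)^{1/3}.
Take N = (5/ε)^{1/3}. Then m > N implies 5/m^3 < ε.

N = (5/ε)^{1/3}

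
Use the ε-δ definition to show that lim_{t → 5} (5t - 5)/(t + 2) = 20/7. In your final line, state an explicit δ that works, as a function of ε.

δ = min(7/2, (49/30)ε)

Fix ε > 0. We want δ > 0 with 0 < |t − 5| < δ ⇒ |(5t - 5)/(t + 2) − (20/7)| < ε.
Combining over a common denominator, (5t - 5)/(t + 2) − (20/7) = [(5t - 5)·7 − 20·(t + 2)] / [7·(t + 2)] = 15(t − 5) / (7(t + 2)).
So |(5t - 5)/(t + 2) − (20/7)| = 15|t − 5| / (7·|t + 2|).
Restrict δ ≤ 7/2. Then |t − 5| < 7/2 gives |t + 2| = |(t − 5) + 7| ≥ 7 − 7/2 = 7/2.
Hence |(5t - 5)/(t + 2) − (20/7)| < 15|t − 5|/(7·(7/2)) = (30/49)|t − 5|, which is < ε once |t − 5| < (49/30)ε.
Take δ = min(7/2, (49/30)ε). Then 0 < |t − 5| < δ forces both bounds, so |(5t - 5)/(t + 2) − (20/7)| < ε.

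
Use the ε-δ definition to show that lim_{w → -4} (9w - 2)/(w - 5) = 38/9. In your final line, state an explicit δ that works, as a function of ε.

Suppose ε > 0. We want δ > 0 with 0 < |w + 4| < δ ⇒ |(9w - 2)/(w - 5) − (38/9)| < ε.
Combining over a common denominator, (9w - 2)/(w - 5) − (38/9) = [(9w - 2)·(-9) − (-38)·(w - 5)] / [(-9)·(w - 5)] = -43(w + 4) / ((-9)(w - 5)).
So |(9w - 2)/(w - 5) − (38/9)| = 43|w + 4| / (9·|w − 5|).
Require δ ≤ 9/2, so |w − 5| ≥ |-9| − |w + 4| > 9 − 9/2 = 9/2.
Hence |(9w - 2)/(w - 5) − (38/9)| < 43|w + 4|/(9·(9/2)) = (86/81)|w + 4|, which is < ε once |w + 4| < (81/86)ε.
Take δ = min(9/2, (81/86)ε). Then 0 < |w + 4| < δ forces both bounds, so |(9w - 2)/(w - 5) − (38/9)| < ε.

δ = min(9/2, (81/86)ε)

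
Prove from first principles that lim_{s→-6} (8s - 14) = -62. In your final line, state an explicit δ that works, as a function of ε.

δ = ε/8

Let ε > 0 be given. We need δ > 0 so that 0 < |s + 6| < δ implies |(8s - 14) + 62| < ε.
Since (8s - 14) + 62 = 8(s + 6), we have |(8s - 14) + 62| = 8|s + 6|.
Thus it suffices that |s + 6| < ε/8.
Choosing δ = ε/8 gives |(8s - 14) + 62| = 8|s + 6| < ε whenever |s + 6| < δ.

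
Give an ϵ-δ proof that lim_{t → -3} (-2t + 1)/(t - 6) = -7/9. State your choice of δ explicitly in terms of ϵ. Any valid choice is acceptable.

Let ϵ > 0 be given. We want δ > 0 with 0 < |t + 3| < δ ⇒ |(-2t + 1)/(t - 6) + 7/9| < ϵ.
Combining over a common denominator, (-2t + 1)/(t - 6) + 7/9 = [(-2t + 1)·(-9) − 7·(t - 6)] / [(-9)·(t - 6)] = 11(t + 3) / ((-9)(t - 6)).
So |(-2t + 1)/(t - 6) + 7/9| = 11|t + 3| / (9·|t − 6|).
Require δ ≤ 9/2, so |t − 6| ≥ |-9| − |t + 3| > 9 − 9/2 = 9/2.
Hence |(-2t + 1)/(t - 6) + 7/9| < 11|t + 3|/(9·(9/2)) = (22/81)|t + 3|, which is < ϵ once |t + 3| < (81/22)ϵ.
Take δ = min(9/2, (81/22)ϵ). Then 0 < |t + 3| < δ forces both bounds, so |(-2t + 1)/(t - 6) + 7/9| < ϵ.

δ = min(9/2, (81/22)ϵ)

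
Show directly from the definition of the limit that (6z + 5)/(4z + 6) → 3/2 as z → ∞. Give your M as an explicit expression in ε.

M = 1/ε

Let ε > 0 be given. We seek M > 0 such that z > M implies |(6z + 5)/(4z + 6) − (3/2)| < ε.
(6z + 5)/(4z + 6) − (3/2) = (4(6z + 5) − 6(4z + 6)) / (4(4z + 6)) = -16/(4(4z + 6)).
For z > 0 we have 4z + 6 > 4z, so |(6z + 5)/(4z + 6) − (3/2)| = 16/(4(4z + 6)) < 16/(4·4z) = 1/z.
Thus |(6z + 5)/(4z + 6) − (3/2)| < ε whenever z > 1/ε.
Take M = 1/ε. If z > M then |(6z + 5)/(4z + 6) − (3/2)| < 1/z < ε.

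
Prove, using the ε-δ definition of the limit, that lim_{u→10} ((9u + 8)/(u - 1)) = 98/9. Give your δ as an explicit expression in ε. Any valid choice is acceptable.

Fix ε > 0. We want δ > 0 with 0 < |u − 10| < δ ⇒ |(9u + 8)/(u - 1) − (98/9)| < ε.
Combining over a common denominator, (9u + 8)/(u - 1) − (98/9) = [(9u + 8)·9 − 98·(u - 1)] / [9·(u - 1)] = -17(u − 10) / (9(u - 1)).
So |(9u + 8)/(u - 1) − (98/9)| = 17|u − 10| / (9·|u − 1|).
Restrict δ ≤ 9/2. Then |u − 10| < 9/2 gives |u − 1| = |(u − 10) + 9| ≥ 9 − 9/2 = 9/2.
Hence |(9u + 8)/(u - 1) − (98/9)| < 17|u − 10|/(9·(9/2)) = (34/81)|u − 10|, which is < ε once |u − 10| < (81/34)ε.
Take δ = min(9/2, (81/34)ε). Then 0 < |u − 10| < δ forces both bounds, so |(9u + 8)/(u - 1) − (98/9)| < ε.

δ = min(9/2, (81/34)ε)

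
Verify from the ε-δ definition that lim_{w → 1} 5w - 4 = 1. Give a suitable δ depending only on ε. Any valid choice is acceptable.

δ = ε/5

Suppose ε > 0. We need δ > 0 so that 0 < |w − 1| < δ implies |(5w - 4) − 1| < ε.
Since (5w - 4) − 1 = 5(w − 1), we have |(5w - 4) − 1| = 5|w − 1|.
So 5|w − 1| < ε exactly when |w − 1| < ε/5.
Take δ = ε/5. If 0 < |w − 1| < δ then |(5w - 4) − 1| = 5|w − 1| < 5·(ε/5) = ε.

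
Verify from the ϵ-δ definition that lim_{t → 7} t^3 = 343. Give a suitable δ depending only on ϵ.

δ = min(1, ϵ/169)

Suppose ϵ > 0. We seek δ > 0 with 0 < |t − 7| < δ ⇒ |t^3 − 343| < ϵ.
Factor: t^3 − 343 = (t − 7)(t^2 + 7t + 49), so |t^3 − 343| = |t − 7|·|t^2 + 7t + 49|.
Restrict δ ≤ 1. Then |t − 7| < 1 gives |t| < 8, so by the triangle inequality |t^2 + 7t + 49| ≤ 8^2 + 7·8 + 49 = 169.
Hence |t^3 − 343| ≤ 169|t − 7|, which is < ϵ once |t − 7| < ϵ/169.
Take δ = min(1, ϵ/169). If 0 < |t − 7| < δ then both bounds hold and |t^3 − 343| ≤ 169|t − 7| < 169·(ϵ/169) = ϵ.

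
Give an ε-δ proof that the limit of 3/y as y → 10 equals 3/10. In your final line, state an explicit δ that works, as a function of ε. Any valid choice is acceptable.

δ = min(5, (50/3)ε)

Let ε > 0. We seek δ > 0 such that 0 < |y − 10| < δ implies |3/y − (3/10)| < ε.
|3/y − (3/10)| = 3·|10 − y|/(10·|y|) = 3|y − 10|/(10|y|).
Require δ ≤ 5 so that |y| > 10 − 5 = 5, hence 10|y| > 50.
Then |3/y − (3/10)| < 3|y − 10|/50, which is < ε when |y − 10| < (50/3)ε.
Take δ = min(5, (50/3)ε). Then 0 < |y − 10| < δ gives both |y − 10| < 5 and |y − 10| < (50/3)ε, so |3/y − (3/10)| < ε.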